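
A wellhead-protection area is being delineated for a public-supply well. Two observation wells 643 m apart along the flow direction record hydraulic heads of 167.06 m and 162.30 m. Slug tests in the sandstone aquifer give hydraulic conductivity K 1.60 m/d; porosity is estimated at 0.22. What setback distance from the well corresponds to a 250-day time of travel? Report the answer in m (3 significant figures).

Hydraulic gradient i = (167.06 − 162.30) / 643 = 4.76 / 643 = 0.007403
Darcy flux q = K·i = 1.60 × 0.007403 = 0.01184 m/d
Average linear velocity = 0.01184 / 0.22 = 0.05384 m/d
L = v × T = 0.05384 × 250 = 13.46 m

13.5 m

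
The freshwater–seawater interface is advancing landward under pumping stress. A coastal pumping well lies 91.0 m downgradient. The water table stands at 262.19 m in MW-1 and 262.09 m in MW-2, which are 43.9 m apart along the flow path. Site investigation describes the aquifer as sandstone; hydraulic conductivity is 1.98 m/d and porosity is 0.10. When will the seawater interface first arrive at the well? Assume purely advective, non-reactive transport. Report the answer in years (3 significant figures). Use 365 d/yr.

Hydraulic gradient i = (262.19 − 262.09) / 43.9 = 0.10 / 43.9 = 0.002278
q = Ki = 1.98 × 0.002278 = 0.004510 m/d
Average linear velocity = 0.004510 / 0.10 = 0.04510 m/d
t = L / v = 91.0 / 0.04510 = 2018 d
   = 2018 / 365 = 5.53 yr

5.53 years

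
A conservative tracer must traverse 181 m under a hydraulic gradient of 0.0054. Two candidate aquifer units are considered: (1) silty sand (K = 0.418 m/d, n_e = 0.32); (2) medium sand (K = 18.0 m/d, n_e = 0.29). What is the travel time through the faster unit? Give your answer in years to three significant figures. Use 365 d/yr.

Unit 1 (silty sand): v = 0.418×0.0054/0.32 = 0.007054 m/d, t = 181/0.007054 = 25660 d
Unit 2 (medium sand): v = 18.0×0.0054/0.29 = 0.3352 m/d, t = 181/0.3352 = 540.0 d
Faster: 540.0 d / 365 = 1.48 yr

1.48 years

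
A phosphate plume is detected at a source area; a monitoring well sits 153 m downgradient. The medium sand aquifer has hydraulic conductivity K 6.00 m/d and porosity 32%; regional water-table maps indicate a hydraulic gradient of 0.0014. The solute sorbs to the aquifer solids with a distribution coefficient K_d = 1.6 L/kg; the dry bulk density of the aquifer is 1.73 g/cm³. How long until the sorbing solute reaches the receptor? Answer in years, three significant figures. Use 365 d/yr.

154 years

Darcy flux q = K·i = 6.00 × 0.0014 = 0.008400 m/d
Average linear velocity = 0.008400 / 0.32 = 0.02625 m/d
Retardation R = 1 + ρ_b·K_d/n = 1 + 1.73×1.6/0.32 = 9.650
Contaminant velocity v_c = v/R = 0.02625/9.650 = 0.002720 m/d
t = L/v_c = 153/0.002720 = 56250 d
   = 56250/365 = 154 yr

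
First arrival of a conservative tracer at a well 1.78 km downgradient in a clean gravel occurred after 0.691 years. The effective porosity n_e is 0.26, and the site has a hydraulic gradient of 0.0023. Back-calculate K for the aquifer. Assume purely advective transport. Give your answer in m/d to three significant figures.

t = 0.691 years = 252.2 d
L = 1.78 km = 1780 m
v = L / t = 1780 / 252.2 = 7.057 m/d
K = v · n / i = 7.057 × 0.26 / 0.0023 = 798 m/d

798 m/d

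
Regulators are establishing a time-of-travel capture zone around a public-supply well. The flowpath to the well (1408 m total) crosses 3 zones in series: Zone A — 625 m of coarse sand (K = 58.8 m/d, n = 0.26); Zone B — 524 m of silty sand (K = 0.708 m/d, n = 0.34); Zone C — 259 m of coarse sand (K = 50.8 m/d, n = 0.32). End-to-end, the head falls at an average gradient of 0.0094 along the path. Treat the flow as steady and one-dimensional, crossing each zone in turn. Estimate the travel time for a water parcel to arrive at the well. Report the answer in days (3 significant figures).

Steady 1-D flow in series ⇒ the Darcy flux q is identical in every zone and the zone head losses add (resistances L/K in series).
Σ(L/K) = 625/58.8 + 524/0.708 + 259/50.8 = 10.63 + 740.1 + 5.098 = 755.8 d
K_eq = L_total / Σ(L/K) = 1408 / 755.8 = 1.863 m/d
q = K_eq · i = 1.863 × 0.0094 = 0.01751 m/d (same in every zone)
Zone A: v = q/n = 0.01751/0.26 = 0.06735 m/d → t_A = 625/0.06735 = 9280 d
Zone B: v = q/n = 0.01751/0.34 = 0.05150 m/d → t_B = 524/0.05150 = 10170 d
Zone C: v = q/n = 0.01751/0.32 = 0.05472 m/d → t_C = 259/0.05472 = 4733 d
Total t = 9280 + 10170 + 4733 = 24190 d

24200 days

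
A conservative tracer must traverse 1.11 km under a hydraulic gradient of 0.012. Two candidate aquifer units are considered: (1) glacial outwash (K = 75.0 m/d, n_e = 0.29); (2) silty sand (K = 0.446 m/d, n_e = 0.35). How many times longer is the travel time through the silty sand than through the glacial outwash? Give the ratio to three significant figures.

203

Unit 1 (glacial outwash): v = 75.0×0.012/0.29 = 3.103 m/d, t = 1110/3.103 = 357.7 d
Unit 2 (silty sand): v = 0.446×0.012/0.35 = 0.01529 m/d, t = 1110/0.01529 = 72590 d
t(silty sand) / t(glacial outwash) = 72590/357.7 = 203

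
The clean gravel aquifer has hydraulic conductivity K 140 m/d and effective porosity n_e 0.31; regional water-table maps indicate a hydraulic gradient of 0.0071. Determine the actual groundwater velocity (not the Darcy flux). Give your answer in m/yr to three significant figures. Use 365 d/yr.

Specific discharge q = 140 × 0.0071 = 0.9940 m/d
Average linear velocity = 0.9940 / 0.31 = 3.206 m/d
   = 3.206 × 365 = 1170 m/yr

1170 m/yr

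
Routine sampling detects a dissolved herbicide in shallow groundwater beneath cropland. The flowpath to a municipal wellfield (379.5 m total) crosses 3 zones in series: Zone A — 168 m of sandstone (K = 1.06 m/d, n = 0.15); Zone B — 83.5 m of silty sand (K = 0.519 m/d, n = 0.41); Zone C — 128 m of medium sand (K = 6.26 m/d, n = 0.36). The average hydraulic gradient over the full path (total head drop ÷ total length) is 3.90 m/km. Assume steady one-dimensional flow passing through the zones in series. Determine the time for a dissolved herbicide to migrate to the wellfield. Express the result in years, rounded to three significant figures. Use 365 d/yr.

66.4 years

For zones in series the flux q is common to all zones; the equivalent conductivity is the harmonic (thickness-weighted) mean, K_eq = L_total / Σ(L_j/K_j).
Σ(L/K) = 168/1.06 + 83.5/0.519 + 128/6.26 = 158.5 + 160.9 + 20.45 = 339.8 d
K_eq = L_total / Σ(L/K) = 379.5 / 339.8 = 1.117 m/d
q = K_eq · i = 1.117 × 0.0039 = 0.004355 m/d (same in every zone)
Zone A: v = q/n = 0.004355/0.15 = 0.02904 m/d → t_A = 168/0.02904 = 5786 d
Zone B: v = q/n = 0.004355/0.41 = 0.01062 m/d → t_B = 83.5/0.01062 = 7860 d
Zone C: v = q/n = 0.004355/0.36 = 0.01210 m/d → t_C = 128/0.01210 = 10580 d
Total t = 5786 + 7860 + 10580 = 24230 d
   = 24230 / 365 = 66.4 yr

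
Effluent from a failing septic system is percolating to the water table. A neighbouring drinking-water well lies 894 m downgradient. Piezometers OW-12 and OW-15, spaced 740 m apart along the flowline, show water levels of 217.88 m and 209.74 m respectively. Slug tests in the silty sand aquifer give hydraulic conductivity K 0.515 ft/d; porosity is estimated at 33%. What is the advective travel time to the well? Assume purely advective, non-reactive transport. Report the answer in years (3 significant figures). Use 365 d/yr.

Hydraulic gradient i = (217.88 − 209.74) / 740 = 8.14 / 740 = 0.01100
K = 0.515 ft/d × 0.3048 = 0.1570 m/d
Specific discharge q = 0.1570 × 0.01100 = 0.001727 m/d
v = Ki/n = 0.1570·0.01100/0.33 = 0.005232 m/d
t = L / v = 894 / 0.005232 = 170900 d
   = 170900 / 365 = 468 yr

468 years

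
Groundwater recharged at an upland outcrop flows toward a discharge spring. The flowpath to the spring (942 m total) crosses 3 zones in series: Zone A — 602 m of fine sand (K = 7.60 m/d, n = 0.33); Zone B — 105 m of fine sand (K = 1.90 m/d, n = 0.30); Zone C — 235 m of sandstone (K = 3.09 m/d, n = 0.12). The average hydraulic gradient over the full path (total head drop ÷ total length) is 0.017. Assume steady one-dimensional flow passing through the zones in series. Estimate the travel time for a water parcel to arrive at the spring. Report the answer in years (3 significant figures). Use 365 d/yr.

9.31 years

Steady 1-D flow in series ⇒ the Darcy flux q is identical in every zone and the zone head losses add (resistances L/K in series).
Σ(L/K) = 602/7.60 + 105/1.90 + 235/3.09 = 79.21 + 55.26 + 76.05 = 210.5 d
K_eq = L_total / Σ(L/K) = 942 / 210.5 = 4.475 m/d
q = K_eq · i = 4.475 × 0.017 = 0.07607 m/d (same in every zone)
Zone A: v = q/n = 0.07607/0.33 = 0.2305 m/d → t_A = 602/0.2305 = 2612 d
Zone B: v = q/n = 0.07607/0.30 = 0.2536 m/d → t_B = 105/0.2536 = 414.1 d
Zone C: v = q/n = 0.07607/0.12 = 0.6339 m/d → t_C = 235/0.6339 = 370.7 d
Total t = 2612 + 414.1 + 370.7 = 3396 d
   = 3396 / 365 = 9.31 yr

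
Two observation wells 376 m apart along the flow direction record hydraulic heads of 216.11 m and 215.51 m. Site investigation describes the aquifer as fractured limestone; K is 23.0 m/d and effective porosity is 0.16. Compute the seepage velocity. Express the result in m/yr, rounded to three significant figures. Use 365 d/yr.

Hydraulic gradient i = (216.11 − 215.51) / 376 = 0.60 / 376 = 0.001596
Darcy flux q = K·i = 23.0 × 0.001596 = 0.03670 m/d
Seepage velocity v = q / n = 0.03670 / 0.16 = 0.2294 m/d
   = 0.2294 × 365 = 83.7 m/yr

83.7 m/yr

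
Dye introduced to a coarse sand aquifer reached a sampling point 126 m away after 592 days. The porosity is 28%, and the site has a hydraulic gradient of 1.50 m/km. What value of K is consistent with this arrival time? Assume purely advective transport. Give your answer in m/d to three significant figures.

v = L / t = 126 / 592 = 0.2128 m/d
K = v · n / i = 0.2128 × 0.28 / 0.0015 = 39.7 m/d

39.7 m/d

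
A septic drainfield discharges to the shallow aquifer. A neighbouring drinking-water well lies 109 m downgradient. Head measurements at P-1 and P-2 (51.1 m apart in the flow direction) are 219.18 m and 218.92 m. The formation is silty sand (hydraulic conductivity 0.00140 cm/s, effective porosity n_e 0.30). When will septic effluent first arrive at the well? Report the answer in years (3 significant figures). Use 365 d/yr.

Hydraulic gradient i = (219.18 − 218.92) / 51.1 = 0.26 / 51.1 = 0.005088
K = 0.00140 cm/s × 864 = 1.210 m/d
Specific discharge q = 1.210 × 0.005088 = 0.006155 m/d
Seepage velocity v = q / n = 0.006155 / 0.30 = 0.02052 m/d
t = L / v = 109 / 0.02052 = 5313 d
   = 5313 / 365 = 14.6 yr

14.6 years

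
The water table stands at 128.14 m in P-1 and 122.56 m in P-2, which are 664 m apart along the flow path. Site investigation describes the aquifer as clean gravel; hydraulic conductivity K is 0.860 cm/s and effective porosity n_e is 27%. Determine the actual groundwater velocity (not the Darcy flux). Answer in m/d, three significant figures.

23.1 m/d

Hydraulic gradient i = (128.14 − 122.56) / 664 = 5.58 / 664 = 0.008404
K = 0.860 cm/s × 864 = 743.0 m/d
Specific discharge q = 743.0 × 0.008404 = 6.244 m/d
Average linear velocity = 6.244 / 0.27 = 23.13 m/d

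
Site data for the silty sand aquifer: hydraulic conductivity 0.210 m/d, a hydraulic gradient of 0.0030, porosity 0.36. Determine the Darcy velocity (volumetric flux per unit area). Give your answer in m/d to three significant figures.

q = Ki = 0.210 × 0.0030 = 6.300e-4 m/d

6.30e-4 m/d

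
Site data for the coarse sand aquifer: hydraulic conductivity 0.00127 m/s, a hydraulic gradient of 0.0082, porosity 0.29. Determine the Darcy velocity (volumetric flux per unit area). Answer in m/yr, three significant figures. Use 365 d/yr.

328 m/yr

K = 0.00127 m/s × 86400 s/d = 109.7 m/d
Darcy flux q = K·i = 109.7 × 0.0082 = 0.8998 m/d
   = 0.8998 × 365 = 328 m/yr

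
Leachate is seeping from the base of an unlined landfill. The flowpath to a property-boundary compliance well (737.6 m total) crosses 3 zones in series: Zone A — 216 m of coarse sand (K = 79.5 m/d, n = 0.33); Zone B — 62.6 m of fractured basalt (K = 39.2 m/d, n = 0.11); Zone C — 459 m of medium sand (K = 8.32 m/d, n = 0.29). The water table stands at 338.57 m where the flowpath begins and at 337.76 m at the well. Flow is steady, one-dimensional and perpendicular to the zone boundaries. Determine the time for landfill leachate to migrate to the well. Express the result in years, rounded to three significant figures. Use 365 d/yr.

Total head drop ΔH = 338.57 − 337.76 = 0.81 m
Steady 1-D flow in series ⇒ the Darcy flux q is identical in every zone and the zone head losses add (resistances L/K in series).
Σ(L/K) = 216/79.5 + 62.6/39.2 + 459/8.32 = 2.717 + 1.597 + 55.17 = 59.48 d
q = ΔH / Σ(L/K) = 0.81 / 59.48 = 0.01362 m/d (same in every zone)
Zone A: v = q/n = 0.01362/0.33 = 0.04127 m/d → t_A = 216/0.04127 = 5234 d
Zone B: v = q/n = 0.01362/0.11 = 0.1238 m/d → t_B = 62.6/0.1238 = 505.7 d
Zone C: v = q/n = 0.01362/0.29 = 0.04696 m/d → t_C = 459/0.04696 = 9775 d
Total t = 5234 + 505.7 + 9775 = 15520 d
   = 15520 / 365 = 42.5 yr

42.5 years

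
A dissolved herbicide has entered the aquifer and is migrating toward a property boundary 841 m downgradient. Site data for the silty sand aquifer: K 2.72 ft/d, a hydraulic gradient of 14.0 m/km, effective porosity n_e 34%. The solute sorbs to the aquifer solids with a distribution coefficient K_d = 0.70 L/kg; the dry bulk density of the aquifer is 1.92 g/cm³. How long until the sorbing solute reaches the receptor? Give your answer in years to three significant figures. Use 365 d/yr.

K = 2.72 ft/d × 0.3048 = 0.8291 m/d
Specific discharge q = 0.8291 × 0.014 = 0.01161 m/d
Average linear velocity = 0.01161 / 0.34 = 0.03414 m/d
Retardation R = 1 + ρ_b·K_d/n = 1 + 1.92×0.70/0.34 = 4.953
Contaminant velocity v_c = v/R = 0.03414/4.953 = 0.006892 m/d
t = L/v_c = 841/0.006892 = 122000 d
   = 122000/365 = 334 yr

334 years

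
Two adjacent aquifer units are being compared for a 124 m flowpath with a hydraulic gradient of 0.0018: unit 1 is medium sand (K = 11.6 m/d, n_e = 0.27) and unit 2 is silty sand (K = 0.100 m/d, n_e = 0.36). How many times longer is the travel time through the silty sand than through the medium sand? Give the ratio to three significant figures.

Unit 1 (medium sand): v = 11.6×0.0018/0.27 = 0.07733 m/d, t = 124/0.07733 = 1603 d
Unit 2 (silty sand): v = 0.100×0.0018/0.36 = 5.000e-4 m/d, t = 124/5.000e-4 = 248000 d
t(silty sand) / t(medium sand) = 248000/1603 = 155

155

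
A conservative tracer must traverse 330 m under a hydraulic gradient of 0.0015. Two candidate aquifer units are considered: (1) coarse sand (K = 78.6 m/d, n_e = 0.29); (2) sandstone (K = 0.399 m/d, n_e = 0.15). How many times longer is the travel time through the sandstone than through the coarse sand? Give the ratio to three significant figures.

Unit 1 (coarse sand): v = 78.6×0.0015/0.29 = 0.4066 m/d, t = 330/0.4066 = 811.7 d
Unit 2 (sandstone): v = 0.399×0.0015/0.15 = 0.003990 m/d, t = 330/0.003990 = 82710 d
t(sandstone) / t(coarse sand) = 82710/811.7 = 102

102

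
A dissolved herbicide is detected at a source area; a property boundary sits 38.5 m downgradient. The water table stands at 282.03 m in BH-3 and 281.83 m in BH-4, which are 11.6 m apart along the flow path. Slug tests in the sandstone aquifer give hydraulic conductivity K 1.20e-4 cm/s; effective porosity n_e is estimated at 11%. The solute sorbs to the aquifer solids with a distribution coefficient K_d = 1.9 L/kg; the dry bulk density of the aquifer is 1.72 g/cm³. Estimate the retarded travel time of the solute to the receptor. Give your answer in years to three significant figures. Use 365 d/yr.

Hydraulic gradient i = (282.03 − 281.83) / 11.6 = 0.20 / 11.6 = 0.01724
K = 1.20e-4 cm/s × 864 = 0.1037 m/d
Darcy flux q = K·i = 0.1037 × 0.01724 = 0.001788 m/d
Seepage velocity v = q / n = 0.001788 / 0.11 = 0.01625 m/d
Retardation R = 1 + ρ_b·K_d/n = 1 + 1.72×1.9/0.11 = 30.71
Contaminant velocity v_c = v/R = 0.01625/30.71 = 5.292e-4 m/d
t = L/v_c = 38.5/5.292e-4 = 72750 d
   = 72750/365 = 199 yr

199 years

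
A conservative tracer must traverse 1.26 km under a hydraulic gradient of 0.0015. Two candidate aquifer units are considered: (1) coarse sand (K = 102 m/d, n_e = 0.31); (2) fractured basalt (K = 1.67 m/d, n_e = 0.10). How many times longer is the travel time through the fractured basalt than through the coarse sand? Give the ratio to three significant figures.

Unit 1 (coarse sand): v = 102×0.0015/0.31 = 0.4935 m/d, t = 1260/0.4935 = 2553 d
Unit 2 (fractured basalt): v = 1.67×0.0015/0.10 = 0.02505 m/d, t = 1260/0.02505 = 50300 d
t(fractured basalt) / t(coarse sand) = 50300/2553 = 19.7

19.7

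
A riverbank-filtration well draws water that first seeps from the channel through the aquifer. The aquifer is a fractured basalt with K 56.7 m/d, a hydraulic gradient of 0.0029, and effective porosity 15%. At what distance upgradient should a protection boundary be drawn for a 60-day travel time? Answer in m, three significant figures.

Specific discharge q = 56.7 × 0.0029 = 0.1644 m/d
Seepage velocity v = q / n = 0.1644 / 0.15 = 1.096 m/d
L = v × T = 1.096 × 60 = 65.77 m

65.8 m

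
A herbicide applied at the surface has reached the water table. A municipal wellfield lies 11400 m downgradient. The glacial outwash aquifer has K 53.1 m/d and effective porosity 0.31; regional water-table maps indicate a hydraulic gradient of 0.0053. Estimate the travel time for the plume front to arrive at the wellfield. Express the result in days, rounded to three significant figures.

12600 days

Darcy flux q = K·i = 53.1 × 0.0053 = 0.2814 m/d
v = Ki/n = 53.1·0.0053/0.31 = 0.9078 m/d
t = L / v = 11400 / 0.9078 = 12560 d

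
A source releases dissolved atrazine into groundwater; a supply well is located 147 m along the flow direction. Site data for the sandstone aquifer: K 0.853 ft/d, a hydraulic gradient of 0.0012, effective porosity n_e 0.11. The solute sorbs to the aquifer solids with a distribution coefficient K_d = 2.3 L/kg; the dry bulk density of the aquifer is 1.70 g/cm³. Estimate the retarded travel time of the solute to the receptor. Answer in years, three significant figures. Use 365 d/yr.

K = 0.853 ft/d × 0.3048 = 0.2600 m/d
q = Ki = 0.2600 × 0.0012 = 3.120e-4 m/d
Average linear velocity = 3.120e-4 / 0.11 = 0.002836 m/d
Retardation R = 1 + ρ_b·K_d/n = 1 + 1.70×2.3/0.11 = 36.55
Contaminant velocity v_c = v/R = 0.002836/36.55 = 7.761e-5 m/d
t = L/v_c = 147/7.761e-5 = 1.894e6 d
   = 1.894e6/365 = 5190 yr

5190 years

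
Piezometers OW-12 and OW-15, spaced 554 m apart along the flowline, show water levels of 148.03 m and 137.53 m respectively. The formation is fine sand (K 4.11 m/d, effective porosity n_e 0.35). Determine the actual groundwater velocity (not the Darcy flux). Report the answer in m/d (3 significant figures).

0.223 m/d

Hydraulic gradient i = (148.03 − 137.53) / 554 = 10.50 / 554 = 0.01895
q = Ki = 4.11 × 0.01895 = 0.07790 m/d
v_s = q/n_e = 0.07790/0.35 = 0.2226 m/d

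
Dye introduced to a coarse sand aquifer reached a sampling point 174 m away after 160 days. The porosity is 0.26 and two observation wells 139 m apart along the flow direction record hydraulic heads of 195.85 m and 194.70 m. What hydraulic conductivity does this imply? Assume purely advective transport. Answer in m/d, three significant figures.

Hydraulic gradient i = (195.85 − 194.70) / 139 = 1.15 / 139 = 0.008273
v = L / t = 174 / 160 = 1.088 m/d
K = v · n / i = 1.088 × 0.26 / 0.008273 = 34.2 m/d

34.2 m/d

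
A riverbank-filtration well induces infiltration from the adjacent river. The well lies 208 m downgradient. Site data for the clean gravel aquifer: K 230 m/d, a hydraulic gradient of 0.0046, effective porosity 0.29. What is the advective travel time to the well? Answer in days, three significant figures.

57.0 days

Specific discharge q = 230 × 0.0046 = 1.058 m/d
v_s = q/n_e = 1.058/0.29 = 3.648 m/d
t = L / v = 208 / 3.648 = 57.01 d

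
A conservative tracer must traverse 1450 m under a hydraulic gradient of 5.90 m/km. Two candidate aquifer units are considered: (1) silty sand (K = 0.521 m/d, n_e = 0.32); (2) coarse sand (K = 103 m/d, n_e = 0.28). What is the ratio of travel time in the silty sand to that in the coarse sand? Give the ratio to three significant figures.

226

Unit 1 (silty sand): v = 0.521×0.0059/0.32 = 0.009606 m/d, t = 1450/0.009606 = 150900 d
Unit 2 (coarse sand): v = 103×0.0059/0.28 = 2.170 m/d, t = 1450/2.170 = 668.1 d
t(silty sand) / t(coarse sand) = 150900/668.1 = 226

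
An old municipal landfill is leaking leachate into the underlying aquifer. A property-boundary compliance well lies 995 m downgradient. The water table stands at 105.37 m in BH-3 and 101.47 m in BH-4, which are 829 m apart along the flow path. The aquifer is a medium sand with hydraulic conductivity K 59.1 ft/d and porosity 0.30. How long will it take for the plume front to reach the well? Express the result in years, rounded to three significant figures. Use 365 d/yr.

9.65 years

Hydraulic gradient i = (105.37 − 101.47) / 829 = 3.90 / 829 = 0.004704
K = 59.1 ft/d × 0.3048 = 18.01 m/d
Darcy flux q = K·i = 18.01 × 0.004704 = 0.08474 m/d
Seepage velocity v = q / n = 0.08474 / 0.30 = 0.2825 m/d
t = L / v = 995 / 0.2825 = 3522 d
   = 3522 / 365 = 9.65 yr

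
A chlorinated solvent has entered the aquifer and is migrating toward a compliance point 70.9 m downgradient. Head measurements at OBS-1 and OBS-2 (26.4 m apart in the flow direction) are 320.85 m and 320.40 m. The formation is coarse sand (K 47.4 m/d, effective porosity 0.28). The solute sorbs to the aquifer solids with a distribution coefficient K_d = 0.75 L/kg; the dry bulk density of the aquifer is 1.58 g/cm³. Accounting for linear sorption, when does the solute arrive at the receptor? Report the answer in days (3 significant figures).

129 days

Hydraulic gradient i = (320.85 − 320.40) / 26.4 = 0.45 / 26.4 = 0.01705
Darcy flux q = K·i = 47.4 × 0.01705 = 0.8080 m/d
v = Ki/n = 47.4·0.01705/0.28 = 2.886 m/d
Retardation R = 1 + ρ_b·K_d/n = 1 + 1.58×0.75/0.28 = 5.232
Contaminant velocity v_c = v/R = 2.886/5.232 = 0.5515 m/d
t = L/v_c = 70.9/0.5515 = 128.6 d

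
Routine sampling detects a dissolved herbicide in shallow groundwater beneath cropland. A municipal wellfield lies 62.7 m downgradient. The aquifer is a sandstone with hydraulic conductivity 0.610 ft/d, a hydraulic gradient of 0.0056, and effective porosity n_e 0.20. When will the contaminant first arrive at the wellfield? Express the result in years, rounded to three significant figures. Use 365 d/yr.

33.0 years

K = 0.610 ft/d × 0.3048 = 0.1859 m/d
Darcy flux q = K·i = 0.1859 × 0.0056 = 0.001041 m/d
v_s = q/n_e = 0.001041/0.20 = 0.005206 m/d
t = L / v = 62.7 / 0.005206 = 12040 d
   = 12040 / 365 = 33.0 yr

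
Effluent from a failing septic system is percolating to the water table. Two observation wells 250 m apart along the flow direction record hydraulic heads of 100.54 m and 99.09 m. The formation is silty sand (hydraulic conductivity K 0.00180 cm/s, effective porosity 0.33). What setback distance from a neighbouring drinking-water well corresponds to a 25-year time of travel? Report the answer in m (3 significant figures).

249 m

Hydraulic gradient i = (100.54 − 99.09) / 250 = 1.45 / 250 = 0.005800
K = 0.00180 cm/s × 864 = 1.555 m/d
q = Ki = 1.555 × 0.005800 = 0.009020 m/d
v_s = q/n_e = 0.009020/0.33 = 0.02733 m/d
T = 25 yr × 365 = 9125 d
L = v × T = 0.02733 × 9125 = 249.4 m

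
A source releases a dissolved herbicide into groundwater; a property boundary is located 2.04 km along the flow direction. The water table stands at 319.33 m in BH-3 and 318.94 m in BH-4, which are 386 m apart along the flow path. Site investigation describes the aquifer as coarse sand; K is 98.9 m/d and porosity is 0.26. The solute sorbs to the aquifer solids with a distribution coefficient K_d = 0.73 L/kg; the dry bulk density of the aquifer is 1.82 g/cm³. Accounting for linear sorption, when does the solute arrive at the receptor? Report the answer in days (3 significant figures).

32400 days

Hydraulic gradient i = (319.33 − 318.94) / 386 = 0.39 / 386 = 0.001010
Darcy flux q = K·i = 98.9 × 0.001010 = 0.09992 m/d
Seepage velocity v = q / n = 0.09992 / 0.26 = 0.3843 m/d
Retardation R = 1 + ρ_b·K_d/n = 1 + 1.82×0.73/0.26 = 6.110
Contaminant velocity v_c = v/R = 0.3843/6.110 = 0.06290 m/d
L = 2.04 km = 2040 m
t = L/v_c = 2040/0.06290 = 32430 d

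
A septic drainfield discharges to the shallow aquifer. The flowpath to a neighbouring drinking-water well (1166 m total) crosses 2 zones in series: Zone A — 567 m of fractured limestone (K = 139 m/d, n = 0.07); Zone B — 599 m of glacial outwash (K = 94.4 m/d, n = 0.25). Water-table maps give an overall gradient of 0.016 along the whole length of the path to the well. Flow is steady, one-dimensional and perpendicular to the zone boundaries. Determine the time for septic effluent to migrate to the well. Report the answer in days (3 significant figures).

106 days

Continuity: the same q passes through each zone, so ΔH = q·Σ(L_j/K_j) — the zones act as resistances in series.
Σ(L/K) = 567/139 + 599/94.4 = 4.079 + 6.345 = 10.42 d
K_eq = L_total / Σ(L/K) = 1166 / 10.42 = 111.9 m/d
q = K_eq · i = 111.9 × 0.016 = 1.790 m/d (same in every zone)
Zone A: v = q/n = 1.790/0.07 = 25.57 m/d → t_A = 567/25.57 = 22.18 d
Zone B: v = q/n = 1.790/0.25 = 7.159 m/d → t_B = 599/7.159 = 83.68 d
Total t = 22.18 + 83.68 = 105.9 d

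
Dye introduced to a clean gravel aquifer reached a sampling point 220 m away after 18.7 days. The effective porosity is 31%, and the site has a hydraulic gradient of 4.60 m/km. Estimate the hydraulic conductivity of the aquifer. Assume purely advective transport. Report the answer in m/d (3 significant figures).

793 m/d

v = L / t = 220 / 18.7 = 11.76 m/d
K = v · n / i = 11.76 × 0.31 / 0.0046 = 793 m/d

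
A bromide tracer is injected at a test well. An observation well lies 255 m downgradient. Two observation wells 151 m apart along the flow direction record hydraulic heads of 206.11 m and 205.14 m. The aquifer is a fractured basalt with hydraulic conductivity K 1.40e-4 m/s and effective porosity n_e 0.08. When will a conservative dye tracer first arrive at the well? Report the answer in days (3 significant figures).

263 days

Hydraulic gradient i = (206.11 − 205.14) / 151 = 0.97 / 151 = 0.006424
K = 1.40e-4 m/s × 86400 s/d = 12.10 m/d
Darcy flux q = K·i = 12.10 × 0.006424 = 0.07770 m/d
v = Ki/n = 12.10·0.006424/0.08 = 0.9713 m/d
t = L / v = 255 / 0.9713 = 262.5 d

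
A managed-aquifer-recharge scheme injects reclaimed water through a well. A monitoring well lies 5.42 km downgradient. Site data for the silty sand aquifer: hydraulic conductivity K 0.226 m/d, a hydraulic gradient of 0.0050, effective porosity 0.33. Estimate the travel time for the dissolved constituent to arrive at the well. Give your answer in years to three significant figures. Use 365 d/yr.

Specific discharge q = 0.226 × 0.0050 = 0.001130 m/d
Seepage velocity v = q / n = 0.001130 / 0.33 = 0.003424 m/d
L = 5.42 km = 5420 m
t = L / v = 5420 / 0.003424 = 1.583e6 d
   = 1.583e6 / 365 = 4340 yr

4340 years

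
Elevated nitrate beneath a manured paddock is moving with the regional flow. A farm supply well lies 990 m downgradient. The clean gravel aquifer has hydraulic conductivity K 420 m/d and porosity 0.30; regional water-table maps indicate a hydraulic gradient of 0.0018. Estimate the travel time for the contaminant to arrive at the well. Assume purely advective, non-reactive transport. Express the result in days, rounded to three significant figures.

Specific discharge q = 420 × 0.0018 = 0.7560 m/d
Average linear velocity = 0.7560 / 0.30 = 2.520 m/d
t = L / v = 990 / 2.520 = 392.9 d

393 days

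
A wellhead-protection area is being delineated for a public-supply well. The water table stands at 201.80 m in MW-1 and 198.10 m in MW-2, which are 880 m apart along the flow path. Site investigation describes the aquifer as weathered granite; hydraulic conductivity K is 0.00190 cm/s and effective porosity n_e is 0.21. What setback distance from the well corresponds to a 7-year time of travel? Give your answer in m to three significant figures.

Hydraulic gradient i = (201.80 − 198.10) / 880 = 3.70 / 880 = 0.004205
K = 0.00190 cm/s × 864 = 1.642 m/d
q = Ki = 1.642 × 0.004205 = 0.006902 m/d
v_s = q/n_e = 0.006902/0.21 = 0.03287 m/d
T = 7 yr × 365 = 2555 d
L = v × T = 0.03287 × 2555 = 83.98 m

84.0 m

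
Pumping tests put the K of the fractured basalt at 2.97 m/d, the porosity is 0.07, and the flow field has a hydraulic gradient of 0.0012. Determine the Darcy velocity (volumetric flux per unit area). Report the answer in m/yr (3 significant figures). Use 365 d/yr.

Specific discharge q = 2.97 × 0.0012 = 0.003564 m/d
   = 0.003564 × 365 = 1.30 m/yr

1.30 m/yr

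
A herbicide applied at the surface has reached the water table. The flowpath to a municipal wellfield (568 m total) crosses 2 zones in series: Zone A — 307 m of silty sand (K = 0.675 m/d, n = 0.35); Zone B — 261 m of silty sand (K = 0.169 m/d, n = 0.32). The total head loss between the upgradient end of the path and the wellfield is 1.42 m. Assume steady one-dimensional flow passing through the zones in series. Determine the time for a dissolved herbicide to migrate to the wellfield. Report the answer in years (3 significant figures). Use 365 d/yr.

Steady 1-D flow in series ⇒ the Darcy flux q is identical in every zone and the zone head losses add (resistances L/K in series).
Σ(L/K) = 307/0.675 + 261/0.169 = 454.8 + 1544 = 1999 d
q = ΔH / Σ(L/K) = 1.42 / 1999 = 7.103e-4 m/d (same in every zone)
Zone A: v = q/n = 7.103e-4/0.35 = 0.002029 m/d → t_A = 307/0.002029 = 151300 d
Zone B: v = q/n = 7.103e-4/0.32 = 0.002220 m/d → t_B = 261/0.002220 = 117600 d
Total t = 151300 + 117600 = 268900 d
   = 268900 / 365 = 737 yr

737 years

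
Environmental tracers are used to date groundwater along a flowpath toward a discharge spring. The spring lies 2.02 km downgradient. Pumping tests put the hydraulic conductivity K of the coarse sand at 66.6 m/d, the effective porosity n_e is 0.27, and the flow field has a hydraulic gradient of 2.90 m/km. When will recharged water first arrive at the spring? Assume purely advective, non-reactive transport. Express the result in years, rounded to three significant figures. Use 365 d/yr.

q = Ki = 66.6 × 0.0029 = 0.1931 m/d
Seepage velocity v = q / n = 0.1931 / 0.27 = 0.7153 m/d
L = 2.02 km = 2020 m
t = L / v = 2020 / 0.7153 = 2824 d
   = 2824 / 365 = 7.74 yr

7.74 years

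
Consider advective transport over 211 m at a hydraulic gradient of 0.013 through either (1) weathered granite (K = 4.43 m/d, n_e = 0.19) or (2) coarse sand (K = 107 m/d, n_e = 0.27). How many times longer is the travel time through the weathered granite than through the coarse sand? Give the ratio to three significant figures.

17.0

Unit 1 (weathered granite): v = 4.43×0.013/0.19 = 0.3031 m/d, t = 211/0.3031 = 696.1 d
Unit 2 (coarse sand): v = 107×0.013/0.27 = 5.152 m/d, t = 211/5.152 = 40.96 d
t(weathered granite) / t(coarse sand) = 696.1/40.96 = 17.0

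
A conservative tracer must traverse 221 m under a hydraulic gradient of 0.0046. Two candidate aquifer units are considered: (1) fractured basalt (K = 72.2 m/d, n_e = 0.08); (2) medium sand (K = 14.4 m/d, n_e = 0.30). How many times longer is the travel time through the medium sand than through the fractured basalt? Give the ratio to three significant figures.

Unit 1 (fractured basalt): v = 72.2×0.0046/0.08 = 4.152 m/d, t = 221/4.152 = 53.23 d
Unit 2 (medium sand): v = 14.4×0.0046/0.30 = 0.2208 m/d, t = 221/0.2208 = 1001 d
t(medium sand) / t(fractured basalt) = 1001/53.23 = 18.8

18.8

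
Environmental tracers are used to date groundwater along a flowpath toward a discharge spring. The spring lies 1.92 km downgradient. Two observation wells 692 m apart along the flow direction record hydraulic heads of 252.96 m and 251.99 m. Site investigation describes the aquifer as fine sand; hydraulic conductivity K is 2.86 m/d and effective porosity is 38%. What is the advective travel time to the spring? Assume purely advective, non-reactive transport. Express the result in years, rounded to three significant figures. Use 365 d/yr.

Hydraulic gradient i = (252.96 − 251.99) / 692 = 0.97 / 692 = 0.001402
Specific discharge q = 2.86 × 0.001402 = 0.004009 m/d
v = Ki/n = 2.86·0.001402/0.38 = 0.01055 m/d
L = 1.92 km = 1920 m
t = L / v = 1920 / 0.01055 = 182000 d
   = 182000 / 365 = 499 yr

499 years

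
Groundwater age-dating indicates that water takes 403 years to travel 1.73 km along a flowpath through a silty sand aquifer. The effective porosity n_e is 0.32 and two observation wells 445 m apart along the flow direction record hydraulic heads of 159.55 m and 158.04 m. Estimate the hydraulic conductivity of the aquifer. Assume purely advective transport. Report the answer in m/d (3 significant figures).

1.11 m/d

Hydraulic gradient i = (159.55 − 158.04) / 445 = 1.51 / 445 = 0.003393
t = 403 years = 147100 d
L = 1.73 km = 1730 m
v = L / t = 1730 / 147100 = 0.01176 m/d
K = v · n / i = 0.01176 × 0.32 / 0.003393 = 1.11 m/d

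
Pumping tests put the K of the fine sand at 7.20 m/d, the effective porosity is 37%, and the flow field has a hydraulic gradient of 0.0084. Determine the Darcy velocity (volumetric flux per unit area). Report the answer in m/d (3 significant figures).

Specific discharge q = 7.20 × 0.0084 = 0.06048 m/d

0.0605 m/d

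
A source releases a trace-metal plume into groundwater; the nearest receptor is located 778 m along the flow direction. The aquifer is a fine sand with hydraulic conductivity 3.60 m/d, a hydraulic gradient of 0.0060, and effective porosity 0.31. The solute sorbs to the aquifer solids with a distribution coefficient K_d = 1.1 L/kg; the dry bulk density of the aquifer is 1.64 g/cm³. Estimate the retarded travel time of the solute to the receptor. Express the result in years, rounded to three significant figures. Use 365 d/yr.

209 years

Specific discharge q = 3.60 × 0.0060 = 0.02160 m/d
v_s = q/n_e = 0.02160/0.31 = 0.06968 m/d
Retardation R = 1 + ρ_b·K_d/n = 1 + 1.64×1.1/0.31 = 6.819
Contaminant velocity v_c = v/R = 0.06968/6.819 = 0.01022 m/d
t = L/v_c = 778/0.01022 = 76140 d
   = 76140/365 = 209 yr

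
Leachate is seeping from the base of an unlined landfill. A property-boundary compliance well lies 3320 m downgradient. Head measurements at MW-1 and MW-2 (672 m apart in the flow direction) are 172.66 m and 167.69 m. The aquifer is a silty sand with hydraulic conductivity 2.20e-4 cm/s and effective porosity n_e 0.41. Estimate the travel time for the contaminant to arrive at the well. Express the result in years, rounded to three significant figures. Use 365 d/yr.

Hydraulic gradient i = (172.66 − 167.69) / 672 = 4.97 / 672 = 0.007396
K = 2.20e-4 cm/s × 864 = 0.1901 m/d
q = Ki = 0.1901 × 0.007396 = 0.001406 m/d
v = Ki/n = 0.1901·0.007396/0.41 = 0.003429 m/d
t = L / v = 3320 / 0.003429 = 968300 d
   = 968300 / 365 = 2650 yr

2650 years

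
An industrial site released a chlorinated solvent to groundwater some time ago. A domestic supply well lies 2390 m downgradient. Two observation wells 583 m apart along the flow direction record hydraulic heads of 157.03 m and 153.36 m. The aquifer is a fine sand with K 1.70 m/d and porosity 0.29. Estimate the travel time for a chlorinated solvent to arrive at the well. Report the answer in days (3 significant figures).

64800 days

Hydraulic gradient i = (157.03 − 153.36) / 583 = 3.67 / 583 = 0.006295
Darcy flux q = K·i = 1.70 × 0.006295 = 0.01070 m/d
Average linear velocity = 0.01070 / 0.29 = 0.03690 m/d
t = L / v = 2390 / 0.03690 = 64770 d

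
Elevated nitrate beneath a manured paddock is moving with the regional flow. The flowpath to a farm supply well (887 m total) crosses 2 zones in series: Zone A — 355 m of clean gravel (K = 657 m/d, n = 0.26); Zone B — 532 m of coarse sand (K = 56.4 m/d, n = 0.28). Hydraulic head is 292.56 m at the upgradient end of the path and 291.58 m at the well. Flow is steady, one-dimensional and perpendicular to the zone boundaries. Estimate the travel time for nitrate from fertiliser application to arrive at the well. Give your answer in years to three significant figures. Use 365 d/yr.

Total head drop ΔH = 292.56 − 291.58 = 0.98 m
Continuity: the same q passes through each zone, so ΔH = q·Σ(L_j/K_j) — the zones act as resistances in series.
Σ(L/K) = 355/657 + 532/56.4 = 0.5403 + 9.433 = 9.973 d
q = ΔH / Σ(L/K) = 0.98 / 9.973 = 0.09827 m/d (same in every zone)
Zone A: v = q/n = 0.09827/0.26 = 0.3779 m/d → t_A = 355/0.3779 = 939.3 d
Zone B: v = q/n = 0.09827/0.28 = 0.3509 m/d → t_B = 532/0.3509 = 1516 d
Total t = 939.3 + 1516 = 2455 d
   = 2455 / 365 = 6.73 yr

6.73 years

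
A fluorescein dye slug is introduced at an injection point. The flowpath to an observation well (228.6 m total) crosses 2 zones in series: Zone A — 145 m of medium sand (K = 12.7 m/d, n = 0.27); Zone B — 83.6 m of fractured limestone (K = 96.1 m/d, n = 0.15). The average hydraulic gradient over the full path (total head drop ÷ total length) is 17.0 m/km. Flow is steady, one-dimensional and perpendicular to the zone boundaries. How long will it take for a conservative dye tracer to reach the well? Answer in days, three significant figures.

163 days

Continuity: the same q passes through each zone, so ΔH = q·Σ(L_j/K_j) — the zones act as resistances in series.
Σ(L/K) = 145/12.7 + 83.6/96.1 = 11.42 + 0.8699 = 12.29 d
K_eq = L_total / Σ(L/K) = 228.6 / 12.29 = 18.60 m/d
q = K_eq · i = 18.60 × 0.017 = 0.3163 m/d (same in every zone)
Zone A: v = q/n = 0.3163/0.27 = 1.171 m/d → t_A = 145/1.171 = 123.8 d
Zone B: v = q/n = 0.3163/0.15 = 2.109 m/d → t_B = 83.6/2.109 = 39.65 d
Total t = 123.8 + 39.65 = 163.4 d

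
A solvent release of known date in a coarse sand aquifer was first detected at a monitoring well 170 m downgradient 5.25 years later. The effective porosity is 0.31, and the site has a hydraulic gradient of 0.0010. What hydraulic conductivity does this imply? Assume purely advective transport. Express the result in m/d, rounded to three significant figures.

27.5 m/d

t = 5.25 years = 1916 d
v = L / t = 170 / 1916 = 0.08871 m/d
K = v · n / i = 0.08871 × 0.31 / 0.0010 = 27.5 m/d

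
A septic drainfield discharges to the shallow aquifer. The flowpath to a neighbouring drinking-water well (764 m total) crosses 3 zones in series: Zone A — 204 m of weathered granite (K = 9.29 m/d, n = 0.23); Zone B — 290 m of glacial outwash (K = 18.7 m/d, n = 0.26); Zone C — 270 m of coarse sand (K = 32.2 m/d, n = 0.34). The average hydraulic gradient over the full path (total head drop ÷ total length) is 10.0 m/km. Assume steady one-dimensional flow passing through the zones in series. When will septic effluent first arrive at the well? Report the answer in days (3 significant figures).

Steady 1-D flow in series ⇒ the Darcy flux q is identical in every zone and the zone head losses add (resistances L/K in series).
Σ(L/K) = 204/9.29 + 290/18.7 + 270/32.2 = 21.96 + 15.51 + 8.385 = 45.85 d
K_eq = L_total / Σ(L/K) = 764 / 45.85 = 16.66 m/d
q = K_eq · i = 16.66 × 0.010 = 0.1666 m/d (same in every zone)
Zone A: v = q/n = 0.1666/0.23 = 0.7244 m/d → t_A = 204/0.7244 = 281.6 d
Zone B: v = q/n = 0.1666/0.26 = 0.6409 m/d → t_B = 290/0.6409 = 452.5 d
Zone C: v = q/n = 0.1666/0.34 = 0.4901 m/d → t_C = 270/0.4901 = 550.9 d
Total t = 281.6 + 452.5 + 550.9 = 1285 d

1290 days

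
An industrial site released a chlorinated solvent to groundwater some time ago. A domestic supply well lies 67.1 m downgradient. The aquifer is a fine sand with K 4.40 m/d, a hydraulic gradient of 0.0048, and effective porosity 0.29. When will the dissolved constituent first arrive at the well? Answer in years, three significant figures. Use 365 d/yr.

2.52 years

q = Ki = 4.40 × 0.0048 = 0.02112 m/d
Seepage velocity v = q / n = 0.02112 / 0.29 = 0.07283 m/d
t = L / v = 67.1 / 0.07283 = 921.4 d
   = 921.4 / 365 = 2.52 yr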